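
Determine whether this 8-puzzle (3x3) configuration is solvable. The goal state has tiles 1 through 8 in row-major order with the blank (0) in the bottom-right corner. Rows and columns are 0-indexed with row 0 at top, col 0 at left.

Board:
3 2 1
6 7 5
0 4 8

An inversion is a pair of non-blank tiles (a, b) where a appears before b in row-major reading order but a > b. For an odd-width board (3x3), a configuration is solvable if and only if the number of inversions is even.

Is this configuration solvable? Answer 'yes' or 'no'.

Inversions (pairs i<j in row-major order where tile[i] > tile[j] > 0): 8
8 is even, so the puzzle is solvable.

Answer: yes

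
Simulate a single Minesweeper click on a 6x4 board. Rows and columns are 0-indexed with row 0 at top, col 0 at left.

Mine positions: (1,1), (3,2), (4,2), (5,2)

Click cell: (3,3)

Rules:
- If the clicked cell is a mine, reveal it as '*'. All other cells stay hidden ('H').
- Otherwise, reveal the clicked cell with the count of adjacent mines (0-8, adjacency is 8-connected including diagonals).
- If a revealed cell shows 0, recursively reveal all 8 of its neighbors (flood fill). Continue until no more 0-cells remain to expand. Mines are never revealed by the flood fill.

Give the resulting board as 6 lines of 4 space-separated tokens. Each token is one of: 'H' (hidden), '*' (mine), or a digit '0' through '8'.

H H H H
H H H H
H H H H
H H H 2
H H H H
H H H H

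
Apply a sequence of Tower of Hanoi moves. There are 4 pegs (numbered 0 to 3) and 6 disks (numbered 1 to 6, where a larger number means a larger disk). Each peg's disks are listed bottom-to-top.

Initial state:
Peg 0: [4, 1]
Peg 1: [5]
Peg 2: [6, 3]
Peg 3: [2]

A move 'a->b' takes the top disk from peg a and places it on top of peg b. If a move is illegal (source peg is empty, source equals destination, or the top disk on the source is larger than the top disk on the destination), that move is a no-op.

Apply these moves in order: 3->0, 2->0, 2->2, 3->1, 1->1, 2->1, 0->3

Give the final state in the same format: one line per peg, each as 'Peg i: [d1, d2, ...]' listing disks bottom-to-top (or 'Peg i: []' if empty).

Answer: Peg 0: [4]
Peg 1: [5, 2]
Peg 2: [6, 3]
Peg 3: [1]

Derivation:
After move 1 (3->0):
Peg 0: [4, 1]
Peg 1: [5]
Peg 2: [6, 3]
Peg 3: [2]

After move 2 (2->0):
Peg 0: [4, 1]
Peg 1: [5]
Peg 2: [6, 3]
Peg 3: [2]

After move 3 (2->2):
Peg 0: [4, 1]
Peg 1: [5]
Peg 2: [6, 3]
Peg 3: [2]

After move 4 (3->1):
Peg 0: [4, 1]
Peg 1: [5, 2]
Peg 2: [6, 3]
Peg 3: []

After move 5 (1->1):
Peg 0: [4, 1]
Peg 1: [5, 2]
Peg 2: [6, 3]
Peg 3: []

After move 6 (2->1):
Peg 0: [4, 1]
Peg 1: [5, 2]
Peg 2: [6, 3]
Peg 3: []

After move 7 (0->3):
Peg 0: [4]
Peg 1: [5, 2]
Peg 2: [6, 3]
Peg 3: [1]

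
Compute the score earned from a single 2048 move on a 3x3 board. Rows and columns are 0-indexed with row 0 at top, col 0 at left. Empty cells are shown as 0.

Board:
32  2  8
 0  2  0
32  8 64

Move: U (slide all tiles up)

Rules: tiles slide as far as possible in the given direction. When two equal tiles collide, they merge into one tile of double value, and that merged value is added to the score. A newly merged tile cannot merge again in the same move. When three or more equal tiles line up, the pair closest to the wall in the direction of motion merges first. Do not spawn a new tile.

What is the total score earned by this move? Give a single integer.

Answer: 68

Derivation:
Slide up:
col 0: [32, 0, 32] -> [64, 0, 0]  score +64 (running 64)
col 1: [2, 2, 8] -> [4, 8, 0]  score +4 (running 68)
col 2: [8, 0, 64] -> [8, 64, 0]  score +0 (running 68)
Board after move:
64  4  8
 0  8 64
 0  0  0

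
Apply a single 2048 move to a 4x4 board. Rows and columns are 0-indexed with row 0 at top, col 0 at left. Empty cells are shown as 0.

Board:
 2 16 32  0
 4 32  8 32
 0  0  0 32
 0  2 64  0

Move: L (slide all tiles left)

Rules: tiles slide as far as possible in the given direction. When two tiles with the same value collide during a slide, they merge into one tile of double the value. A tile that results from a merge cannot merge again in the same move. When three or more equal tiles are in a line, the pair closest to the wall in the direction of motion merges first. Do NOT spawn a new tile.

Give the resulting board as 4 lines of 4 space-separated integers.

Answer:  2 16 32  0
 4 32  8 32
32  0  0  0
 2 64  0  0

Derivation:
Slide left:
row 0: [2, 16, 32, 0] -> [2, 16, 32, 0]
row 1: [4, 32, 8, 32] -> [4, 32, 8, 32]
row 2: [0, 0, 0, 32] -> [32, 0, 0, 0]
row 3: [0, 2, 64, 0] -> [2, 64, 0, 0]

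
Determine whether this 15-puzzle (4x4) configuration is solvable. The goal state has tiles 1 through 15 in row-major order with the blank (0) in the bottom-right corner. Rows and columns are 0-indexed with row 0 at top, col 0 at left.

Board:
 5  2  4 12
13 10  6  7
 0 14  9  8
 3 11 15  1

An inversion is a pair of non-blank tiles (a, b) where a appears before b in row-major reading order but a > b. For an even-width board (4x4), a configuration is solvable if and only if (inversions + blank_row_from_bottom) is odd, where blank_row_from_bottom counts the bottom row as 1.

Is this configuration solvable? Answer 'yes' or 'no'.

Answer: no

Derivation:
Inversions: 46
Blank is in row 2 (0-indexed from top), which is row 2 counting from the bottom (bottom = 1).
46 + 2 = 48, which is even, so the puzzle is not solvable.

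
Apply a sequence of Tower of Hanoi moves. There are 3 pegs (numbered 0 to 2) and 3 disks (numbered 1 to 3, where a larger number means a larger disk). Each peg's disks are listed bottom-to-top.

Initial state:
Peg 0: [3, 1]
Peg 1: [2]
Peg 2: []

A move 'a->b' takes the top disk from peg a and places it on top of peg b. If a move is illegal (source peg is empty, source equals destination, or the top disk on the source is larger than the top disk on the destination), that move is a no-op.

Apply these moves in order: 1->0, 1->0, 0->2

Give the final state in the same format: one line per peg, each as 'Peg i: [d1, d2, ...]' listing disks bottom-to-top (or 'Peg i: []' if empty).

Answer: Peg 0: [3]
Peg 1: [2]
Peg 2: [1]

Derivation:
After move 1 (1->0):
Peg 0: [3, 1]
Peg 1: [2]
Peg 2: []

After move 2 (1->0):
Peg 0: [3, 1]
Peg 1: [2]
Peg 2: []

After move 3 (0->2):
Peg 0: [3]
Peg 1: [2]
Peg 2: [1]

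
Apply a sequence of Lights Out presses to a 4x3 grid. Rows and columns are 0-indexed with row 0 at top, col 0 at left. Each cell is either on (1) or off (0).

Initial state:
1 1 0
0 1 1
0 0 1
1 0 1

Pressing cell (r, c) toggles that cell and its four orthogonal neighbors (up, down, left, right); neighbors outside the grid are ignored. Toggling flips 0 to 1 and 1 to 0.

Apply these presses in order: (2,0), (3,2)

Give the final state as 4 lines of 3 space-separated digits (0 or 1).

Answer: 1 1 0
1 1 1
1 1 0
0 1 0

Derivation:
After press 1 at (2,0):
1 1 0
1 1 1
1 1 1
0 0 1

After press 2 at (3,2):
1 1 0
1 1 1
1 1 0
0 1 0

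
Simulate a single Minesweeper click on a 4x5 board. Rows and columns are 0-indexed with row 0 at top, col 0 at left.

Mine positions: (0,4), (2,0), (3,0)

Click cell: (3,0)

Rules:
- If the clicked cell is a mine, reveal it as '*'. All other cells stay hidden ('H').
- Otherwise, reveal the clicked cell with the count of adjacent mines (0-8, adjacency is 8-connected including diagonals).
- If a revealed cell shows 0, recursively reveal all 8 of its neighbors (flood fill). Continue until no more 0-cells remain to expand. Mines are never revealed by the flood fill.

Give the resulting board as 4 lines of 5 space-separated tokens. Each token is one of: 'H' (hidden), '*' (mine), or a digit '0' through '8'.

H H H H H
H H H H H
H H H H H
* H H H H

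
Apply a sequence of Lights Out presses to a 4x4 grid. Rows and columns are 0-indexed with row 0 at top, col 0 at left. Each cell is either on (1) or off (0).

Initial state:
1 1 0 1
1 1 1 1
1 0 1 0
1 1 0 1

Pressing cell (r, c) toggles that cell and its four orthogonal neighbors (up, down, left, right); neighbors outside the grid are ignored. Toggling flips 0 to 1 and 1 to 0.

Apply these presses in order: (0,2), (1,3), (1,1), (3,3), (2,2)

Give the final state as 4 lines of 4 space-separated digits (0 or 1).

After press 1 at (0,2):
1 0 1 0
1 1 0 1
1 0 1 0
1 1 0 1

After press 2 at (1,3):
1 0 1 1
1 1 1 0
1 0 1 1
1 1 0 1

After press 3 at (1,1):
1 1 1 1
0 0 0 0
1 1 1 1
1 1 0 1

After press 4 at (3,3):
1 1 1 1
0 0 0 0
1 1 1 0
1 1 1 0

After press 5 at (2,2):
1 1 1 1
0 0 1 0
1 0 0 1
1 1 0 0

Answer: 1 1 1 1
0 0 1 0
1 0 0 1
1 1 0 0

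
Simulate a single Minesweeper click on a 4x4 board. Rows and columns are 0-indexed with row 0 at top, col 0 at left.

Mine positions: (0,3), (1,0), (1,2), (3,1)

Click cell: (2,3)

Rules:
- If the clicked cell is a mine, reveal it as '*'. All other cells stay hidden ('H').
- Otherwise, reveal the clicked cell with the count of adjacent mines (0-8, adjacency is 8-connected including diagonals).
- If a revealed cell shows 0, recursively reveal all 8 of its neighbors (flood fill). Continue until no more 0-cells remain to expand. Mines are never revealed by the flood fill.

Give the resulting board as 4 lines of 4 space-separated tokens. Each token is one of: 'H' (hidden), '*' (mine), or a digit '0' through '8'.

H H H H
H H H H
H H H 1
H H H H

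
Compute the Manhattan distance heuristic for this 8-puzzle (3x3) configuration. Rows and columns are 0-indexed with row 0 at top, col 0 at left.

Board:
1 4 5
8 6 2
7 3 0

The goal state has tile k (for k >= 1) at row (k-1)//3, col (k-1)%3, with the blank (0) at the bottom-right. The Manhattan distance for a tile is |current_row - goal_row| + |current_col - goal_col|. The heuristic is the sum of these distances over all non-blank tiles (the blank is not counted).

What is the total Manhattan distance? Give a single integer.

Tile 1: at (0,0), goal (0,0), distance |0-0|+|0-0| = 0
Tile 4: at (0,1), goal (1,0), distance |0-1|+|1-0| = 2
Tile 5: at (0,2), goal (1,1), distance |0-1|+|2-1| = 2
Tile 8: at (1,0), goal (2,1), distance |1-2|+|0-1| = 2
Tile 6: at (1,1), goal (1,2), distance |1-1|+|1-2| = 1
Tile 2: at (1,2), goal (0,1), distance |1-0|+|2-1| = 2
Tile 7: at (2,0), goal (2,0), distance |2-2|+|0-0| = 0
Tile 3: at (2,1), goal (0,2), distance |2-0|+|1-2| = 3
Sum: 0 + 2 + 2 + 2 + 1 + 2 + 0 + 3 = 12

Answer: 12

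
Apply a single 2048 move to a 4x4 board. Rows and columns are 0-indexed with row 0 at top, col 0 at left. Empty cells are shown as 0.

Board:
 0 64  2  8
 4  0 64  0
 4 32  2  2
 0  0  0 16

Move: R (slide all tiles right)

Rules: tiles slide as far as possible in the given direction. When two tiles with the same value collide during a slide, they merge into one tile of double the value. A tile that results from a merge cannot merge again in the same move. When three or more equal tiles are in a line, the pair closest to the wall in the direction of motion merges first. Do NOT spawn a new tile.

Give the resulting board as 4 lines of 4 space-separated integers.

Slide right:
row 0: [0, 64, 2, 8] -> [0, 64, 2, 8]
row 1: [4, 0, 64, 0] -> [0, 0, 4, 64]
row 2: [4, 32, 2, 2] -> [0, 4, 32, 4]
row 3: [0, 0, 0, 16] -> [0, 0, 0, 16]

Answer:  0 64  2  8
 0  0  4 64
 0  4 32  4
 0  0  0 16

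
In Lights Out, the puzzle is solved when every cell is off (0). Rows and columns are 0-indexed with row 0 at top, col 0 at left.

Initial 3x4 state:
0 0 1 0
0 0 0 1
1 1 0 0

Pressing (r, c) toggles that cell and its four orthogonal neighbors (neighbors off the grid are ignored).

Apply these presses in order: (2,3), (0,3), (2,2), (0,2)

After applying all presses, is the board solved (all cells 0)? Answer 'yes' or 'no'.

After press 1 at (2,3):
0 0 1 0
0 0 0 0
1 1 1 1

After press 2 at (0,3):
0 0 0 1
0 0 0 1
1 1 1 1

After press 3 at (2,2):
0 0 0 1
0 0 1 1
1 0 0 0

After press 4 at (0,2):
0 1 1 0
0 0 0 1
1 0 0 0

Lights still on: 4

Answer: no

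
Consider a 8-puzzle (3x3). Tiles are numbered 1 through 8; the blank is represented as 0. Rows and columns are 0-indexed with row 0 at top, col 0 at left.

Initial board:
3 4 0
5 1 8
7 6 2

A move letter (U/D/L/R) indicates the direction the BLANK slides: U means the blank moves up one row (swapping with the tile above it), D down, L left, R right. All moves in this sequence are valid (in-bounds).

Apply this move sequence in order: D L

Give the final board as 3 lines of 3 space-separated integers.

Answer: 3 4 8
5 0 1
7 6 2

Derivation:
After move 1 (D):
3 4 8
5 1 0
7 6 2

After move 2 (L):
3 4 8
5 0 1
7 6 2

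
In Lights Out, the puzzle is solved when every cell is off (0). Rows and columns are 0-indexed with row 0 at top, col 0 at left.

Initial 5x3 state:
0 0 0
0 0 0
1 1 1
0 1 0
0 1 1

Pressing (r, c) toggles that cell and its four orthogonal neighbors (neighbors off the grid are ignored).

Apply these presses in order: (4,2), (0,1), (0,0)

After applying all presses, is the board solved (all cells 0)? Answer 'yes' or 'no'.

After press 1 at (4,2):
0 0 0
0 0 0
1 1 1
0 1 1
0 0 0

After press 2 at (0,1):
1 1 1
0 1 0
1 1 1
0 1 1
0 0 0

After press 3 at (0,0):
0 0 1
1 1 0
1 1 1
0 1 1
0 0 0

Lights still on: 8

Answer: no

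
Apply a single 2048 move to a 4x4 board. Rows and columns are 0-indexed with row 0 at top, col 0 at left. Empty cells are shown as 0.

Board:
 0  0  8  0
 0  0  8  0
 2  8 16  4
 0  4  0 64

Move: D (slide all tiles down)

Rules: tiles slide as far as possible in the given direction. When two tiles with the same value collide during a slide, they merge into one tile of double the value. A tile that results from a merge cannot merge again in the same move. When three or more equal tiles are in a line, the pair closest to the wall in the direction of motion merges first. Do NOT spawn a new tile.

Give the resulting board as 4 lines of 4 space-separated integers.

Answer:  0  0  0  0
 0  0  0  0
 0  8 16  4
 2  4 16 64

Derivation:
Slide down:
col 0: [0, 0, 2, 0] -> [0, 0, 0, 2]
col 1: [0, 0, 8, 4] -> [0, 0, 8, 4]
col 2: [8, 8, 16, 0] -> [0, 0, 16, 16]
col 3: [0, 0, 4, 64] -> [0, 0, 4, 64]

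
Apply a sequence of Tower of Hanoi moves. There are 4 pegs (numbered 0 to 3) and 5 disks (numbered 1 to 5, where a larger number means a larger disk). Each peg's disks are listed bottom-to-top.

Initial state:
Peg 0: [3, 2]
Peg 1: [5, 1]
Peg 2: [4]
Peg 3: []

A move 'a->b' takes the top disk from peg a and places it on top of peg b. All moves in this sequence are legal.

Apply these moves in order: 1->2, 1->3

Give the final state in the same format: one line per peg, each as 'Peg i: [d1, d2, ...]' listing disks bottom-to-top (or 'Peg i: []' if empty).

After move 1 (1->2):
Peg 0: [3, 2]
Peg 1: [5]
Peg 2: [4, 1]
Peg 3: []

After move 2 (1->3):
Peg 0: [3, 2]
Peg 1: []
Peg 2: [4, 1]
Peg 3: [5]

Answer: Peg 0: [3, 2]
Peg 1: []
Peg 2: [4, 1]
Peg 3: [5]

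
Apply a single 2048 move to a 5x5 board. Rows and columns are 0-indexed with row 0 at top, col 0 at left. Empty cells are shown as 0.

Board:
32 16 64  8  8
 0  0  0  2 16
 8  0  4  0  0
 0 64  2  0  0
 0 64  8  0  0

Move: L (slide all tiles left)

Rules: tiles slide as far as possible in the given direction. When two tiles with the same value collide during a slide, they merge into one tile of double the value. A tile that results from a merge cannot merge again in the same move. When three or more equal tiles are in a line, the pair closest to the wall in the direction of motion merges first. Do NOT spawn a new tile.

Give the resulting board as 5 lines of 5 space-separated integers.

Answer: 32 16 64 16  0
 2 16  0  0  0
 8  4  0  0  0
64  2  0  0  0
64  8  0  0  0

Derivation:
Slide left:
row 0: [32, 16, 64, 8, 8] -> [32, 16, 64, 16, 0]
row 1: [0, 0, 0, 2, 16] -> [2, 16, 0, 0, 0]
row 2: [8, 0, 4, 0, 0] -> [8, 4, 0, 0, 0]
row 3: [0, 64, 2, 0, 0] -> [64, 2, 0, 0, 0]
row 4: [0, 64, 8, 0, 0] -> [64, 8, 0, 0, 0]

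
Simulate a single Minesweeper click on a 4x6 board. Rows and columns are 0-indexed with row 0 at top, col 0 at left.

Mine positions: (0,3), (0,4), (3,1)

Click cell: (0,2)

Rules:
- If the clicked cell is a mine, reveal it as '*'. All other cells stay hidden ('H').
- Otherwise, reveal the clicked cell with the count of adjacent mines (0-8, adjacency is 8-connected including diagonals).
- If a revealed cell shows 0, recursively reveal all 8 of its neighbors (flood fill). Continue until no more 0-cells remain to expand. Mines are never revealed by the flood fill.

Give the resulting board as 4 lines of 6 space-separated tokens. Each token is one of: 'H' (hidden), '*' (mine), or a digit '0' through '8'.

H H 1 H H H
H H H H H H
H H H H H H
H H H H H H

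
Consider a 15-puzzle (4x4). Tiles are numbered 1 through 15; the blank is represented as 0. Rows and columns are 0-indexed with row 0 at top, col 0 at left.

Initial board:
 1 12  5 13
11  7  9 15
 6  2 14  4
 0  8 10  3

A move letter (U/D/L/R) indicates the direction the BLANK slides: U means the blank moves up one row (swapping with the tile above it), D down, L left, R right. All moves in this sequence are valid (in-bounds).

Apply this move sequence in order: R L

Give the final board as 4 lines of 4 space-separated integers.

After move 1 (R):
 1 12  5 13
11  7  9 15
 6  2 14  4
 8  0 10  3

After move 2 (L):
 1 12  5 13
11  7  9 15
 6  2 14  4
 0  8 10  3

Answer:  1 12  5 13
11  7  9 15
 6  2 14  4
 0  8 10  3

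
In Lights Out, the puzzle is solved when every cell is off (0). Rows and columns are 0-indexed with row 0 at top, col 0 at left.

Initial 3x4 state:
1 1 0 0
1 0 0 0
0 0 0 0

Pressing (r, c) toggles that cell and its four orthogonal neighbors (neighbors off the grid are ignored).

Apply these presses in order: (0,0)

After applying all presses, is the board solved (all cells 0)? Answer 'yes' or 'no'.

Answer: yes

Derivation:
After press 1 at (0,0):
0 0 0 0
0 0 0 0
0 0 0 0

Lights still on: 0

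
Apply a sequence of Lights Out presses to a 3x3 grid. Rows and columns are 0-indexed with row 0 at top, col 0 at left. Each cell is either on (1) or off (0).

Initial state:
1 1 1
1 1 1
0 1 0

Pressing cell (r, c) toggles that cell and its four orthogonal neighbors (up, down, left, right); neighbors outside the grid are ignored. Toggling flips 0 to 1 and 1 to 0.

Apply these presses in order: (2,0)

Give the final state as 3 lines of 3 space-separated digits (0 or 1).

After press 1 at (2,0):
1 1 1
0 1 1
1 0 0

Answer: 1 1 1
0 1 1
1 0 0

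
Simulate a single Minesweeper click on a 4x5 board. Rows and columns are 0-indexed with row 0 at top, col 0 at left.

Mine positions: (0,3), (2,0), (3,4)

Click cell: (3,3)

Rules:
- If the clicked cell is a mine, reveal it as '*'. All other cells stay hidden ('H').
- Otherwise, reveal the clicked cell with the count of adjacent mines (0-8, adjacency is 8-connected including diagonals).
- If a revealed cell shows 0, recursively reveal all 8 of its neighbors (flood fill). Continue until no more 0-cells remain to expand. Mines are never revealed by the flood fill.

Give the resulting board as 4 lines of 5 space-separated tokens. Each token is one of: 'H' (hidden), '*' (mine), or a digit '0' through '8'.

H H H H H
H H H H H
H H H H H
H H H 1 H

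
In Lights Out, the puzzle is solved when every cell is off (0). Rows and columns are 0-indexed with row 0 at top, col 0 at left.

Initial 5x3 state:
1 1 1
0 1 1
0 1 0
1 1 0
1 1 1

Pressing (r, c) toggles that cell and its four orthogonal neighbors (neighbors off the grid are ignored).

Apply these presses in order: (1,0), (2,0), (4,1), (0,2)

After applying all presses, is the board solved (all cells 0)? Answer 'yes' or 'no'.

Answer: yes

Derivation:
After press 1 at (1,0):
0 1 1
1 0 1
1 1 0
1 1 0
1 1 1

After press 2 at (2,0):
0 1 1
0 0 1
0 0 0
0 1 0
1 1 1

After press 3 at (4,1):
0 1 1
0 0 1
0 0 0
0 0 0
0 0 0

After press 4 at (0,2):
0 0 0
0 0 0
0 0 0
0 0 0
0 0 0

Lights still on: 0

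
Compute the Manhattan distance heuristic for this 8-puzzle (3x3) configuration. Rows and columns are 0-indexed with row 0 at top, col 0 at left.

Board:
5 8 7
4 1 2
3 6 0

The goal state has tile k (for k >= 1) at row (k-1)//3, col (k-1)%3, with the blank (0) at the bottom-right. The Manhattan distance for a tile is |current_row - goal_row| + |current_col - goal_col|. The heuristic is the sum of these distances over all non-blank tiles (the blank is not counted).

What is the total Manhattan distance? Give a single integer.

Tile 5: (0,0)->(1,1) = 2
Tile 8: (0,1)->(2,1) = 2
Tile 7: (0,2)->(2,0) = 4
Tile 4: (1,0)->(1,0) = 0
Tile 1: (1,1)->(0,0) = 2
Tile 2: (1,2)->(0,1) = 2
Tile 3: (2,0)->(0,2) = 4
Tile 6: (2,1)->(1,2) = 2
Sum: 2 + 2 + 4 + 0 + 2 + 2 + 4 + 2 = 18

Answer: 18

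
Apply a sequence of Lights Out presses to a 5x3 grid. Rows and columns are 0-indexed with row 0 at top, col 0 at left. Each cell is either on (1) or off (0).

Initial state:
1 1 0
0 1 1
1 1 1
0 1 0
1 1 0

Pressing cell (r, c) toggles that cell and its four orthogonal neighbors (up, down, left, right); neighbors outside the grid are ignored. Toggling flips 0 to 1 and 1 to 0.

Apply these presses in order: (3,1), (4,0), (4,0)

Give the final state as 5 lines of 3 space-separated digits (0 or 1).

Answer: 1 1 0
0 1 1
1 0 1
1 0 1
1 0 0

Derivation:
After press 1 at (3,1):
1 1 0
0 1 1
1 0 1
1 0 1
1 0 0

After press 2 at (4,0):
1 1 0
0 1 1
1 0 1
0 0 1
0 1 0

After press 3 at (4,0):
1 1 0
0 1 1
1 0 1
1 0 1
1 0 0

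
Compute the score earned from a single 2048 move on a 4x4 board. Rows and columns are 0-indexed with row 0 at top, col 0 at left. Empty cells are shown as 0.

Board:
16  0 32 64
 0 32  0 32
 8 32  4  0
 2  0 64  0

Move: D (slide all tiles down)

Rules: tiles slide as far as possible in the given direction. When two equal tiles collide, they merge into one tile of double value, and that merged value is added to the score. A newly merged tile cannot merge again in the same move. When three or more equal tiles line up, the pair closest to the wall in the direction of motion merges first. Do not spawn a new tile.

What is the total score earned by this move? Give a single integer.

Answer: 64

Derivation:
Slide down:
col 0: [16, 0, 8, 2] -> [0, 16, 8, 2]  score +0 (running 0)
col 1: [0, 32, 32, 0] -> [0, 0, 0, 64]  score +64 (running 64)
col 2: [32, 0, 4, 64] -> [0, 32, 4, 64]  score +0 (running 64)
col 3: [64, 32, 0, 0] -> [0, 0, 64, 32]  score +0 (running 64)
Board after move:
 0  0  0  0
16  0 32  0
 8  0  4 64
 2 64 64 32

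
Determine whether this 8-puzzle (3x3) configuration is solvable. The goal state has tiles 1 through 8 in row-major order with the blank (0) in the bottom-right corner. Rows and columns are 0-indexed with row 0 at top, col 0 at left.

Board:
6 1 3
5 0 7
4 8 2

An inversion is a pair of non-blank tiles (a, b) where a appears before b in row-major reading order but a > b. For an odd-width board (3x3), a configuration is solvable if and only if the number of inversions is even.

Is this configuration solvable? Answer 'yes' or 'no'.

Answer: yes

Derivation:
Inversions (pairs i<j in row-major order where tile[i] > tile[j] > 0): 12
12 is even, so the puzzle is solvable.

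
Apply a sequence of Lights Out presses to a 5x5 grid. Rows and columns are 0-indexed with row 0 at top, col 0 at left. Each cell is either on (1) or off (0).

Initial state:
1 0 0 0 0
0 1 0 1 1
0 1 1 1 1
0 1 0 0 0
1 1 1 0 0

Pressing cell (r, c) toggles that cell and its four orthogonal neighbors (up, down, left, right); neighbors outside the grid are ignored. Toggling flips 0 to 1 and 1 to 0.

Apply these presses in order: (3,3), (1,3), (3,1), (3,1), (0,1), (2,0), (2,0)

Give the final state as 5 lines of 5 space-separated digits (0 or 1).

Answer: 0 1 1 1 0
0 0 1 0 0
0 1 1 1 1
0 1 1 1 1
1 1 1 1 0

Derivation:
After press 1 at (3,3):
1 0 0 0 0
0 1 0 1 1
0 1 1 0 1
0 1 1 1 1
1 1 1 1 0

After press 2 at (1,3):
1 0 0 1 0
0 1 1 0 0
0 1 1 1 1
0 1 1 1 1
1 1 1 1 0

After press 3 at (3,1):
1 0 0 1 0
0 1 1 0 0
0 0 1 1 1
1 0 0 1 1
1 0 1 1 0

After press 4 at (3,1):
1 0 0 1 0
0 1 1 0 0
0 1 1 1 1
0 1 1 1 1
1 1 1 1 0

After press 5 at (0,1):
0 1 1 1 0
0 0 1 0 0
0 1 1 1 1
0 1 1 1 1
1 1 1 1 0

After press 6 at (2,0):
0 1 1 1 0
1 0 1 0 0
1 0 1 1 1
1 1 1 1 1
1 1 1 1 0

After press 7 at (2,0):
0 1 1 1 0
0 0 1 0 0
0 1 1 1 1
0 1 1 1 1
1 1 1 1 0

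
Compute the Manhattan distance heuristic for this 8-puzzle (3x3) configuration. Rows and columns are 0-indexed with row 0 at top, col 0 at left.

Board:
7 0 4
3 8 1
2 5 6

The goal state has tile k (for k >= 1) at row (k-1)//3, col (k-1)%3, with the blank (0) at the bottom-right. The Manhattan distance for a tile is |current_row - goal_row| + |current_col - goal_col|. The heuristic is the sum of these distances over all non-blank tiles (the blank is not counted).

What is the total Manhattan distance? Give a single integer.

Answer: 17

Derivation:
Tile 7: (0,0)->(2,0) = 2
Tile 4: (0,2)->(1,0) = 3
Tile 3: (1,0)->(0,2) = 3
Tile 8: (1,1)->(2,1) = 1
Tile 1: (1,2)->(0,0) = 3
Tile 2: (2,0)->(0,1) = 3
Tile 5: (2,1)->(1,1) = 1
Tile 6: (2,2)->(1,2) = 1
Sum: 2 + 3 + 3 + 1 + 3 + 3 + 1 + 1 = 17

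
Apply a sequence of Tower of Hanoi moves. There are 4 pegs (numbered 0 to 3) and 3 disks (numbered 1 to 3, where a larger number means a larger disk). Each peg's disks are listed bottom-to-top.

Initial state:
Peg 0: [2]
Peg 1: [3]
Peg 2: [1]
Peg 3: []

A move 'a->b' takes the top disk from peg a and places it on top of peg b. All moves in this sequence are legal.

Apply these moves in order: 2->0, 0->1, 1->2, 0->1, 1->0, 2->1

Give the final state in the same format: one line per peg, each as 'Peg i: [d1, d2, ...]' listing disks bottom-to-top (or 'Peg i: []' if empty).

Answer: Peg 0: [2]
Peg 1: [3, 1]
Peg 2: []
Peg 3: []

Derivation:
After move 1 (2->0):
Peg 0: [2, 1]
Peg 1: [3]
Peg 2: []
Peg 3: []

After move 2 (0->1):
Peg 0: [2]
Peg 1: [3, 1]
Peg 2: []
Peg 3: []

After move 3 (1->2):
Peg 0: [2]
Peg 1: [3]
Peg 2: [1]
Peg 3: []

After move 4 (0->1):
Peg 0: []
Peg 1: [3, 2]
Peg 2: [1]
Peg 3: []

After move 5 (1->0):
Peg 0: [2]
Peg 1: [3]
Peg 2: [1]
Peg 3: []

After move 6 (2->1):
Peg 0: [2]
Peg 1: [3, 1]
Peg 2: []
Peg 3: []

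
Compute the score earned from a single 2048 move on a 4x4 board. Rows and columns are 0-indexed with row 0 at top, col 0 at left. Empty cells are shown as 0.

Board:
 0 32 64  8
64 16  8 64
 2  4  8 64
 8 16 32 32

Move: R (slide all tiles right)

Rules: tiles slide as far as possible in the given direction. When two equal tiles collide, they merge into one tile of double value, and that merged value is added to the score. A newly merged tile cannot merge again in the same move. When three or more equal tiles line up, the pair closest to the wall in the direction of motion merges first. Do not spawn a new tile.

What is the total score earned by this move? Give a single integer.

Answer: 64

Derivation:
Slide right:
row 0: [0, 32, 64, 8] -> [0, 32, 64, 8]  score +0 (running 0)
row 1: [64, 16, 8, 64] -> [64, 16, 8, 64]  score +0 (running 0)
row 2: [2, 4, 8, 64] -> [2, 4, 8, 64]  score +0 (running 0)
row 3: [8, 16, 32, 32] -> [0, 8, 16, 64]  score +64 (running 64)
Board after move:
 0 32 64  8
64 16  8 64
 2  4  8 64
 0  8 16 64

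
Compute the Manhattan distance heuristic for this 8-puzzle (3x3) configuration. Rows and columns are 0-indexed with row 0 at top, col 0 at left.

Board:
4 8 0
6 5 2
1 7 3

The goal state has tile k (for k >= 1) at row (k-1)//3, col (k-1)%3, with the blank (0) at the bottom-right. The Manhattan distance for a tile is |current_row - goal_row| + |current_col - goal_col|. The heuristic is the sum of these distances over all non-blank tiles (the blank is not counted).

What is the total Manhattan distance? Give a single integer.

Tile 4: (0,0)->(1,0) = 1
Tile 8: (0,1)->(2,1) = 2
Tile 6: (1,0)->(1,2) = 2
Tile 5: (1,1)->(1,1) = 0
Tile 2: (1,2)->(0,1) = 2
Tile 1: (2,0)->(0,0) = 2
Tile 7: (2,1)->(2,0) = 1
Tile 3: (2,2)->(0,2) = 2
Sum: 1 + 2 + 2 + 0 + 2 + 2 + 1 + 2 = 12

Answer: 12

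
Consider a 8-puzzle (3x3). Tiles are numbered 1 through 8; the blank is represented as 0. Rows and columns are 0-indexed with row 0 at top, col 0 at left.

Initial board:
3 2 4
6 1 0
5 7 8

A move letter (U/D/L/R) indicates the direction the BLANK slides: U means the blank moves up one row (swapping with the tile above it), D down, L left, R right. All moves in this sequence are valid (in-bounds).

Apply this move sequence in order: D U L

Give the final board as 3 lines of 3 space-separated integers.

After move 1 (D):
3 2 4
6 1 8
5 7 0

After move 2 (U):
3 2 4
6 1 0
5 7 8

After move 3 (L):
3 2 4
6 0 1
5 7 8

Answer: 3 2 4
6 0 1
5 7 8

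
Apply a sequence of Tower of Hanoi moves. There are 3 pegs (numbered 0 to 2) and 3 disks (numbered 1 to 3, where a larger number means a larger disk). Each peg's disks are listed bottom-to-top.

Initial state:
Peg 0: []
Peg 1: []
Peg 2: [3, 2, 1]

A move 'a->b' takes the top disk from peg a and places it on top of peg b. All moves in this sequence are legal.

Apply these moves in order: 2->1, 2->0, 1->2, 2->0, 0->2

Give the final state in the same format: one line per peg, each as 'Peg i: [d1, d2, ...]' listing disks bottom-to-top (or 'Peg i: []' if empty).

Answer: Peg 0: [2]
Peg 1: []
Peg 2: [3, 1]

Derivation:
After move 1 (2->1):
Peg 0: []
Peg 1: [1]
Peg 2: [3, 2]

After move 2 (2->0):
Peg 0: [2]
Peg 1: [1]
Peg 2: [3]

After move 3 (1->2):
Peg 0: [2]
Peg 1: []
Peg 2: [3, 1]

After move 4 (2->0):
Peg 0: [2, 1]
Peg 1: []
Peg 2: [3]

After move 5 (0->2):
Peg 0: [2]
Peg 1: []
Peg 2: [3, 1]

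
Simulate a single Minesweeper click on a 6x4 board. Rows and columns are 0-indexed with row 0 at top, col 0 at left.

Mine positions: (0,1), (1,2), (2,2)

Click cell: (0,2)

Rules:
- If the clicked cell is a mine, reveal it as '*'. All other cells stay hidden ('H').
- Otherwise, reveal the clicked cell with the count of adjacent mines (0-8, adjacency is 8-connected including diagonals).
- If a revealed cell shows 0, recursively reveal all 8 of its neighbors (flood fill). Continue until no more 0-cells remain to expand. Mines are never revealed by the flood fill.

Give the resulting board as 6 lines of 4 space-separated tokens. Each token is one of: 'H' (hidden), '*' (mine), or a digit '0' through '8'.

H H 2 H
H H H H
H H H H
H H H H
H H H H
H H H H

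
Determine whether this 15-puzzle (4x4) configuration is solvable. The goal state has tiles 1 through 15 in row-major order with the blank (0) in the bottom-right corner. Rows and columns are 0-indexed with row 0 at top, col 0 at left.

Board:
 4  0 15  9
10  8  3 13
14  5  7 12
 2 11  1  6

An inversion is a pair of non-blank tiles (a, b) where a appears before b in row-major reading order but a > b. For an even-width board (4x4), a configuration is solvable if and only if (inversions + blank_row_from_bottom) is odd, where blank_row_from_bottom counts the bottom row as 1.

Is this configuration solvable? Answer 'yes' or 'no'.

Answer: no

Derivation:
Inversions: 64
Blank is in row 0 (0-indexed from top), which is row 4 counting from the bottom (bottom = 1).
64 + 4 = 68, which is even, so the puzzle is not solvable.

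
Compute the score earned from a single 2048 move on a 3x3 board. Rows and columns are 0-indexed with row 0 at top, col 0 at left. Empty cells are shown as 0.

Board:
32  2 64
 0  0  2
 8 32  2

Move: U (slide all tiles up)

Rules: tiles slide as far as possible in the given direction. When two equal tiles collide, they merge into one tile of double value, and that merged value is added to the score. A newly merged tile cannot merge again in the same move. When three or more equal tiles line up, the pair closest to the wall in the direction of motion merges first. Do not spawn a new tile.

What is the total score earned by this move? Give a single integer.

Answer: 4

Derivation:
Slide up:
col 0: [32, 0, 8] -> [32, 8, 0]  score +0 (running 0)
col 1: [2, 0, 32] -> [2, 32, 0]  score +0 (running 0)
col 2: [64, 2, 2] -> [64, 4, 0]  score +4 (running 4)
Board after move:
32  2 64
 8 32  4
 0  0  0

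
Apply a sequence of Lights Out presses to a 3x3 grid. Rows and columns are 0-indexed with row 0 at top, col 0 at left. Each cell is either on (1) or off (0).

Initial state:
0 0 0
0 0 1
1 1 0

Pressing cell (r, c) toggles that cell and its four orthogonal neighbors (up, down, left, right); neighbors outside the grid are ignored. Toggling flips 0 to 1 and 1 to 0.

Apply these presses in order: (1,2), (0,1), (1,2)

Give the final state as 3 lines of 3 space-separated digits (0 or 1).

Answer: 1 1 1
0 1 1
1 1 0

Derivation:
After press 1 at (1,2):
0 0 1
0 1 0
1 1 1

After press 2 at (0,1):
1 1 0
0 0 0
1 1 1

After press 3 at (1,2):
1 1 1
0 1 1
1 1 0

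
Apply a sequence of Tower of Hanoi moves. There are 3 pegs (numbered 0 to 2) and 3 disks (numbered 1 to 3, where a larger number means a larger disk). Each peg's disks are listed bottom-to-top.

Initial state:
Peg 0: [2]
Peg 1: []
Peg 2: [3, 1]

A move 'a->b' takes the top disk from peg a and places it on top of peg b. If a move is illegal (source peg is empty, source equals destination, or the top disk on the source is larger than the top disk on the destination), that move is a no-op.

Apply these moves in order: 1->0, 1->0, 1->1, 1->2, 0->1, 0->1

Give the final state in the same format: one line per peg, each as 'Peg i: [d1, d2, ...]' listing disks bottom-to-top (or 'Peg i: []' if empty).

Answer: Peg 0: []
Peg 1: [2]
Peg 2: [3, 1]

Derivation:
After move 1 (1->0):
Peg 0: [2]
Peg 1: []
Peg 2: [3, 1]

After move 2 (1->0):
Peg 0: [2]
Peg 1: []
Peg 2: [3, 1]

After move 3 (1->1):
Peg 0: [2]
Peg 1: []
Peg 2: [3, 1]

After move 4 (1->2):
Peg 0: [2]
Peg 1: []
Peg 2: [3, 1]

After move 5 (0->1):
Peg 0: []
Peg 1: [2]
Peg 2: [3, 1]

After move 6 (0->1):
Peg 0: []
Peg 1: [2]
Peg 2: [3, 1]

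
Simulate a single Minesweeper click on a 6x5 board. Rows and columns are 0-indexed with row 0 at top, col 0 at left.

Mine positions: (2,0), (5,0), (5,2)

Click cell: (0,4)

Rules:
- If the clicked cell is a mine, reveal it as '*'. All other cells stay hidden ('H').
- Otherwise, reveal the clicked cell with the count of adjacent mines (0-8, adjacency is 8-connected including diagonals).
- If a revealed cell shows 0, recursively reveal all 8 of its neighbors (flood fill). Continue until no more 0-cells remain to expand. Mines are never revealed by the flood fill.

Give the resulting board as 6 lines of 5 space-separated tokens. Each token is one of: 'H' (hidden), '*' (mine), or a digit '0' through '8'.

0 0 0 0 0
1 1 0 0 0
H 1 0 0 0
H 1 0 0 0
H 2 1 1 0
H H H 1 0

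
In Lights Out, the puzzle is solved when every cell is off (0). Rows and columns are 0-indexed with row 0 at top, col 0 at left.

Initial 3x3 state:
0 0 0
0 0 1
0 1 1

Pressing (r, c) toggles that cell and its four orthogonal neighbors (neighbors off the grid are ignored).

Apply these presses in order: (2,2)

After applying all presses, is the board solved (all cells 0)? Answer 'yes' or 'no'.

Answer: yes

Derivation:
After press 1 at (2,2):
0 0 0
0 0 0
0 0 0

Lights still on: 0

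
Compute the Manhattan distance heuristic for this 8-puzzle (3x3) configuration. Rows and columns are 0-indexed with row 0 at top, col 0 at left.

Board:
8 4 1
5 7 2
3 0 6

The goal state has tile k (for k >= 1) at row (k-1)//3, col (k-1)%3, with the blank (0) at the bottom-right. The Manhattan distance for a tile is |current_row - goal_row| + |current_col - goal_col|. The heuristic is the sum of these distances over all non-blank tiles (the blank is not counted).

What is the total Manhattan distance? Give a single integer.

Answer: 17

Derivation:
Tile 8: (0,0)->(2,1) = 3
Tile 4: (0,1)->(1,0) = 2
Tile 1: (0,2)->(0,0) = 2
Tile 5: (1,0)->(1,1) = 1
Tile 7: (1,1)->(2,0) = 2
Tile 2: (1,2)->(0,1) = 2
Tile 3: (2,0)->(0,2) = 4
Tile 6: (2,2)->(1,2) = 1
Sum: 3 + 2 + 2 + 1 + 2 + 2 + 4 + 1 = 17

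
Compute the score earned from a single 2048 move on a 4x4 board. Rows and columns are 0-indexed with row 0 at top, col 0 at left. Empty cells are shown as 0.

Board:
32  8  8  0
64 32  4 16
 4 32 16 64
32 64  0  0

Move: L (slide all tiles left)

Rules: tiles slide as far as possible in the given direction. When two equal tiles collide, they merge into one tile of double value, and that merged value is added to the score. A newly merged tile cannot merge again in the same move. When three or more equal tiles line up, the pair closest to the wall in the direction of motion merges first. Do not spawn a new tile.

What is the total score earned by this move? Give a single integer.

Slide left:
row 0: [32, 8, 8, 0] -> [32, 16, 0, 0]  score +16 (running 16)
row 1: [64, 32, 4, 16] -> [64, 32, 4, 16]  score +0 (running 16)
row 2: [4, 32, 16, 64] -> [4, 32, 16, 64]  score +0 (running 16)
row 3: [32, 64, 0, 0] -> [32, 64, 0, 0]  score +0 (running 16)
Board after move:
32 16  0  0
64 32  4 16
 4 32 16 64
32 64  0  0

Answer: 16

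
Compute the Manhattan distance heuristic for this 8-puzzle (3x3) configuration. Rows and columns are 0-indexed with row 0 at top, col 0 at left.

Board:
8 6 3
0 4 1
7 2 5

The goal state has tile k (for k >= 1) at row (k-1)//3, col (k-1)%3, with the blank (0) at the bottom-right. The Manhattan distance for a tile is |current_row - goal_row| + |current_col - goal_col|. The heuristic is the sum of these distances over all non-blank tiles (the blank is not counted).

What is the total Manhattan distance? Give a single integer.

Answer: 13

Derivation:
Tile 8: at (0,0), goal (2,1), distance |0-2|+|0-1| = 3
Tile 6: at (0,1), goal (1,2), distance |0-1|+|1-2| = 2
Tile 3: at (0,2), goal (0,2), distance |0-0|+|2-2| = 0
Tile 4: at (1,1), goal (1,0), distance |1-1|+|1-0| = 1
Tile 1: at (1,2), goal (0,0), distance |1-0|+|2-0| = 3
Tile 7: at (2,0), goal (2,0), distance |2-2|+|0-0| = 0
Tile 2: at (2,1), goal (0,1), distance |2-0|+|1-1| = 2
Tile 5: at (2,2), goal (1,1), distance |2-1|+|2-1| = 2
Sum: 3 + 2 + 0 + 1 + 3 + 0 + 2 + 2 = 13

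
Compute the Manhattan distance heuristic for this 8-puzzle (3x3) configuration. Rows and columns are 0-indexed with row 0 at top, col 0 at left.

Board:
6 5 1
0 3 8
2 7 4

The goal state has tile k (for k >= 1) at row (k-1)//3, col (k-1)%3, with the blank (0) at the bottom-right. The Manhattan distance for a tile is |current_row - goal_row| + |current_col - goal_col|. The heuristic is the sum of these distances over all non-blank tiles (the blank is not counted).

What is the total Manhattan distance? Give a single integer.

Answer: 17

Derivation:
Tile 6: (0,0)->(1,2) = 3
Tile 5: (0,1)->(1,1) = 1
Tile 1: (0,2)->(0,0) = 2
Tile 3: (1,1)->(0,2) = 2
Tile 8: (1,2)->(2,1) = 2
Tile 2: (2,0)->(0,1) = 3
Tile 7: (2,1)->(2,0) = 1
Tile 4: (2,2)->(1,0) = 3
Sum: 3 + 1 + 2 + 2 + 2 + 3 + 1 + 3 = 17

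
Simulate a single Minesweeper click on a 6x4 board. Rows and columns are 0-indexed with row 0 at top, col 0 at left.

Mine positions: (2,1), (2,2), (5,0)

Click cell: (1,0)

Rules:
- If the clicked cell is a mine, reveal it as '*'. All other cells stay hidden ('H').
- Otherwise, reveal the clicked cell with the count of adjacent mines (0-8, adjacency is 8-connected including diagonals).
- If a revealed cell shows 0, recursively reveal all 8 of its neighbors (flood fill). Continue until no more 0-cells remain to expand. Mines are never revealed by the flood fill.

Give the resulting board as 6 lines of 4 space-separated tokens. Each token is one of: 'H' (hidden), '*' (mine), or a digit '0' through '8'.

H H H H
1 H H H
H H H H
H H H H
H H H H
H H H H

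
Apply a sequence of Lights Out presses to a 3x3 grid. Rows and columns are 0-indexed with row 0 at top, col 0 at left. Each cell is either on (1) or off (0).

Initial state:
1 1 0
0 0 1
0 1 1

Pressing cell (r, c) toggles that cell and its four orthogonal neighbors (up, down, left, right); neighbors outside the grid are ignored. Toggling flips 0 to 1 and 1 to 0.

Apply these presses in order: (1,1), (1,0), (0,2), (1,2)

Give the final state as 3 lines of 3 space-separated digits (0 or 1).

After press 1 at (1,1):
1 0 0
1 1 0
0 0 1

After press 2 at (1,0):
0 0 0
0 0 0
1 0 1

After press 3 at (0,2):
0 1 1
0 0 1
1 0 1

After press 4 at (1,2):
0 1 0
0 1 0
1 0 0

Answer: 0 1 0
0 1 0
1 0 0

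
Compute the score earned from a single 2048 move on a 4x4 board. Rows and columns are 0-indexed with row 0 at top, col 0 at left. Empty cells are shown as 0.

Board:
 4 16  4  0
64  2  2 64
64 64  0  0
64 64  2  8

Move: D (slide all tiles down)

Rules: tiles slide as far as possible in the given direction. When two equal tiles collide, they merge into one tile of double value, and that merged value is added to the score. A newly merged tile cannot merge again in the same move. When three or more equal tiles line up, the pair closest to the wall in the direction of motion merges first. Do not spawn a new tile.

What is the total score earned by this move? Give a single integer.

Slide down:
col 0: [4, 64, 64, 64] -> [0, 4, 64, 128]  score +128 (running 128)
col 1: [16, 2, 64, 64] -> [0, 16, 2, 128]  score +128 (running 256)
col 2: [4, 2, 0, 2] -> [0, 0, 4, 4]  score +4 (running 260)
col 3: [0, 64, 0, 8] -> [0, 0, 64, 8]  score +0 (running 260)
Board after move:
  0   0   0   0
  4  16   0   0
 64   2   4  64
128 128   4   8

Answer: 260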